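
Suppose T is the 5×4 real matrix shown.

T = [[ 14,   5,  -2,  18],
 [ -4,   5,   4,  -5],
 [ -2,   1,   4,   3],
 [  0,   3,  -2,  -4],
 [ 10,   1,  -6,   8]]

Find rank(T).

4

Row reduce to echelon form.
R2 ← R2 + (2/7)·R1: [0, 45/7, 24/7, 1/7]
R3 ← R3 + (1/7)·R1: [0, 12/7, 26/7, 39/7]
R5 ← R5 − (5/7)·R1: [0, -18/7, -32/7, -34/7]
R3 ← R3 − (4/15)·R2: [0, 0, 14/5, 83/15]
R4 ← R4 − (7/15)·R2: [0, 0, -18/5, -61/15]
R5 ← R5 + (2/5)·R2: [0, 0, -16/5, -24/5]
R4 ← R4 + (9/7)·R3: [0, 0, 0, 64/21]
R5 ← R5 + (8/7)·R3: [0, 0, 0, 32/21]
R5 ← R5 − (1/2)·R4: [0, 0, 0, 0]
Echelon form has 4 nonzero rows, so rank(T) = 4.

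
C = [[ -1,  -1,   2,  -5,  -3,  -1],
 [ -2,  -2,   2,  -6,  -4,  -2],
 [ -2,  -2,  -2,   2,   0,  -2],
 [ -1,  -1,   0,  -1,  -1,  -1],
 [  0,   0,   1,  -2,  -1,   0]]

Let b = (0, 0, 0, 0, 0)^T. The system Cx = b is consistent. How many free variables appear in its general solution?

Row reduce the augmented matrix [C | b].
R2 ← R2 − (2)·R1: [0, 0, -2, 4, 2, 0, 0]
R3 ← R3 − (2)·R1: [0, 0, -6, 12, 6, 0, 0]
R4 ← R4 − R1: [0, 0, -2, 4, 2, 0, 0]
R3 ← R3 − (3)·R2: [0, 0, 0, 0, 0, 0, 0]
R4 ← R4 − R2: [0, 0, 0, 0, 0, 0, 0]
R5 ← R5 + (1/2)·R2: [0, 0, 0, 0, 0, 0, 0]
The echelon form has 2 nonzero rows, and every pivot lies in the first 6 columns, so rank(C) = rank([C|b]) = 2.
The system is consistent.
Free variables = (unknowns) − (rank) = 6 − 2 = 4.

4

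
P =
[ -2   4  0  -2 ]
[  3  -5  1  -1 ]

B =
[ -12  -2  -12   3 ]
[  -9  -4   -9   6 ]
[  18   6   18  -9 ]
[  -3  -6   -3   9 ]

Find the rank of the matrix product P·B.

2

First compute PB:
[[ -6,   0,  -6,   0],
 [ 30,  26,  30, -39]]
Now row reduce the product.
R2 ← R2 + (5)·R1: [0, 26, 0, -39]
2 nonzero rows, so rank(PB) = 2.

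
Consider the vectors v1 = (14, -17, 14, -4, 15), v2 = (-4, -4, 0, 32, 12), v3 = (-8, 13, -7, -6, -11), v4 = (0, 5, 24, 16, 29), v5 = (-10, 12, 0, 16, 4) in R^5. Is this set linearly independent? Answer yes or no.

no

Form the matrix with these vectors as rows and row reduce.
R2 ← R2 + (2/7)·R1: [0, -62/7, 4, 216/7, 114/7]
R3 ← R3 + (4/7)·R1: [0, 23/7, 1, -58/7, -17/7]
R5 ← R5 + (5/7)·R1: [0, -1/7, 10, 92/7, 103/7]
R3 ← R3 + (23/62)·R2: [0, 0, 77/31, 98/31, 112/31]
R4 ← R4 + (35/62)·R2: [0, 0, 814/31, 1036/31, 1184/31]
R5 ← R5 − (1/62)·R2: [0, 0, 308/31, 392/31, 448/31]
R4 ← R4 − (74/7)·R3: [0, 0, 0, 0, 0]
R5 ← R5 − (4)·R3: [0, 0, 0, 0, 0]
3 nonzero rows, so the 5 vectors span a space of dimension 3.
Since 3 < 5, the vectors are linearly dependent.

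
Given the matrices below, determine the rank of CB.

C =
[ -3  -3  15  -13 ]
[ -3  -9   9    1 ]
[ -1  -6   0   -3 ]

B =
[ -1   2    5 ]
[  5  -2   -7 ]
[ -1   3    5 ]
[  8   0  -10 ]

3

First compute CB:
[[-131,  45, 211],
 [-43,  39,  83],
 [-53,  10,  67]]
Now row reduce the product.
R2 ← R2 − (43/131)·R1: [0, 3174/131, 1800/131]
R3 ← R3 − (53/131)·R1: [0, -1075/131, -2406/131]
R3 ← R3 + (1075/3174)·R2: [0, 0, -7254/529]
3 nonzero rows, so rank(CB) = 3.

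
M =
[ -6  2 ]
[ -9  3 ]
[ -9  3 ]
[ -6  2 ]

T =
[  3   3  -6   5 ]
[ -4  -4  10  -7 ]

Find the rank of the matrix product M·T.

1

First compute MT:
[[-26, -26,  56, -44],
 [-39, -39,  84, -66],
 [-39, -39,  84, -66],
 [-26, -26,  56, -44]]
Now row reduce the product.
R2 ← R2 − (3/2)·R1: [0, 0, 0, 0]
R3 ← R3 − (3/2)·R1: [0, 0, 0, 0]
R4 ← R4 − R1: [0, 0, 0, 0]
1 nonzero row, so rank(MT) = 1.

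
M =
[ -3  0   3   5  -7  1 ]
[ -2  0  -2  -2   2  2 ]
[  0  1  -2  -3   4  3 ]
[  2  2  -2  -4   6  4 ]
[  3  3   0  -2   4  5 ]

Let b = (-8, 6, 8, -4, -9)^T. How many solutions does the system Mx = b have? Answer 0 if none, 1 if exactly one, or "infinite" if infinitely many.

0

Row reduce the augmented matrix [M | b].
R2 ← R2 − (2/3)·R1: [0, 0, -4, -16/3, 20/3, 4/3, 34/3]
R4 ← R4 + (2/3)·R1: [0, 2, 0, -2/3, 4/3, 14/3, -28/3]
R5 ← R5 + R1: [0, 3, 3, 3, -3, 6, -17]
Swap R2 ↔ R3
R4 ← R4 − (2)·R2: [0, 0, 4, 16/3, -20/3, -4/3, -76/3]
R5 ← R5 − (3)·R2: [0, 0, 9, 12, -15, -3, -41]
R4 ← R4 + R3: [0, 0, 0, 0, 0, 0, -14]
R5 ← R5 + (9/4)·R3: [0, 0, 0, 0, 0, 0, -31/2]
R5 ← R5 − (31/28)·R4: [0, 0, 0, 0, 0, 0, 0]
The echelon form has 4 nonzero rows; the last pivot sits in the augmented column, so rank(M) = 3 but rank([M|b]) = 4.
Since the ranks differ, the system is inconsistent.
It has no solutions.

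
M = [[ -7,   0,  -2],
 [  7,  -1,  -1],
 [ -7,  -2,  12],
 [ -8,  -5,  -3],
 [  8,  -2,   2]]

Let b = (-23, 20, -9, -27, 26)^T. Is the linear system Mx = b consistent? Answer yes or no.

Row reduce the augmented matrix [M | b].
R2 ← R2 + R1: [0, -1, -3, -3]
R3 ← R3 − R1: [0, -2, 14, 14]
R4 ← R4 − (8/7)·R1: [0, -5, -5/7, -5/7]
R5 ← R5 + (8/7)·R1: [0, -2, -2/7, -2/7]
R3 ← R3 − (2)·R2: [0, 0, 20, 20]
R4 ← R4 − (5)·R2: [0, 0, 100/7, 100/7]
R5 ← R5 − (2)·R2: [0, 0, 40/7, 40/7]
R4 ← R4 − (5/7)·R3: [0, 0, 0, 0]
R5 ← R5 − (2/7)·R3: [0, 0, 0, 0]
The echelon form has 3 nonzero rows, and every pivot lies in the first 3 columns, so rank(M) = rank([M|b]) = 3.
The system is consistent.

yes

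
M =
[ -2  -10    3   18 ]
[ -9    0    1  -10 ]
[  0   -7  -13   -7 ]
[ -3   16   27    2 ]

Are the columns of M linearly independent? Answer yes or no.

yes

Row reduce M to echelon form.
R2 ← R2 − (9/2)·R1: [0, 45, -25/2, -91]
R4 ← R4 − (3/2)·R1: [0, 31, 45/2, -25]
R3 ← R3 + (7/45)·R2: [0, 0, -269/18, -952/45]
R4 ← R4 − (31/45)·R2: [0, 0, 280/9, 1696/45]
R4 ← R4 + (560/269)·R3: [0, 0, 0, -8544/1345]
4 pivots among 4 columns.
Every column is a pivot column, so the columns are linearly independent.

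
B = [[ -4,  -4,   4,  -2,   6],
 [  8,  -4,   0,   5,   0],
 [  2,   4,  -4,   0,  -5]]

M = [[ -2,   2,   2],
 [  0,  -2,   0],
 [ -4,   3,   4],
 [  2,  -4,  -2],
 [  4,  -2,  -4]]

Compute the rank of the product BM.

2

First compute BM:
[[ 12,   8, -12],
 [ -6,   4,   6],
 [ -8,  -6,   8]]
Now row reduce the product.
R2 ← R2 + (1/2)·R1: [0, 8, 0]
R3 ← R3 + (2/3)·R1: [0, -2/3, 0]
R3 ← R3 + (1/12)·R2: [0, 0, 0]
2 nonzero rows, so rank(BM) = 2.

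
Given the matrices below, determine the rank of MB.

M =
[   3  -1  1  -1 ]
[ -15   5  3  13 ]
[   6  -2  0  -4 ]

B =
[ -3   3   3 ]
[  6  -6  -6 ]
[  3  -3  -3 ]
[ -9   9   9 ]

1

First compute MB:
[[ -3,   3,   3],
 [-33,  33,  33],
 [  6,  -6,  -6]]
Now row reduce the product.
R2 ← R2 − (11)·R1: [0, 0, 0]
R3 ← R3 + (2)·R1: [0, 0, 0]
1 nonzero row, so rank(MB) = 1.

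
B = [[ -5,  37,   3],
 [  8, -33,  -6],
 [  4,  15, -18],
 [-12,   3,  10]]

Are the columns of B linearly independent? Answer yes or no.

yes

Row reduce B to echelon form.
R2 ← R2 + (8/5)·R1: [0, 131/5, -6/5]
R3 ← R3 + (4/5)·R1: [0, 223/5, -78/5]
R4 ← R4 − (12/5)·R1: [0, -429/5, 14/5]
R3 ← R3 − (223/131)·R2: [0, 0, -1776/131]
R4 ← R4 + (429/131)·R2: [0, 0, -148/131]
R4 ← R4 − (1/12)·R3: [0, 0, 0]
3 pivots among 3 columns.
Every column is a pivot column, so the columns are linearly independent.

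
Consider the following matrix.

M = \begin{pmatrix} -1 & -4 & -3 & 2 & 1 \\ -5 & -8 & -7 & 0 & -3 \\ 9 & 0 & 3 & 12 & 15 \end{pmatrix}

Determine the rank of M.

Row reduce to echelon form.
R2 ← R2 − (5)·R1: [0, 12, 8, -10, -8]
R3 ← R3 + (9)·R1: [0, -36, -24, 30, 24]
R3 ← R3 + (3)·R2: [0, 0, 0, 0, 0]
Echelon form has 2 nonzero rows, so rank(M) = 2.

2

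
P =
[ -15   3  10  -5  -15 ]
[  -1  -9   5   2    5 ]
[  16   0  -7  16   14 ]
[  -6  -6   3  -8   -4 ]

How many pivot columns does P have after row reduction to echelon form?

4

Row reduce to echelon form.
R2 ← R2 − (1/15)·R1: [0, -46/5, 13/3, 7/3, 6]
R3 ← R3 + (16/15)·R1: [0, 16/5, 11/3, 32/3, -2]
R4 ← R4 − (2/5)·R1: [0, -36/5, -1, -6, 2]
R3 ← R3 + (8/23)·R2: [0, 0, 119/23, 264/23, 2/23]
R4 ← R4 − (18/23)·R2: [0, 0, -101/23, -180/23, -62/23]
R4 ← R4 + (101/119)·R3: [0, 0, 0, 228/119, -312/119]
Echelon form has 4 nonzero rows, so rank(P) = 4.
Each nonzero row contributes one pivot column: 4 pivot columns.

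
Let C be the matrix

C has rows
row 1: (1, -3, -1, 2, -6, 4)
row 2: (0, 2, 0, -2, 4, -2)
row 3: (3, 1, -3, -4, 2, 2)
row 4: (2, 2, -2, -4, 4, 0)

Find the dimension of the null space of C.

4

Row reduce to echelon form.
R3 ← R3 − (3)·R1: [0, 10, 0, -10, 20, -10]
R4 ← R4 − (2)·R1: [0, 8, 0, -8, 16, -8]
R3 ← R3 − (5)·R2: [0, 0, 0, 0, 0, 0]
R4 ← R4 − (4)·R2: [0, 0, 0, 0, 0, 0]
2 nonzero rows, so rank(C) = 2.
C has 6 columns; by rank–nullity, nullity = 6 − 2 = 4.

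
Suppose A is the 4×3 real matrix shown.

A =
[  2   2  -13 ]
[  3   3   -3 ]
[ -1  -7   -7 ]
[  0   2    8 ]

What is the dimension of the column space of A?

Row reduce to echelon form.
R2 ← R2 − (3/2)·R1: [0, 0, 33/2]
R3 ← R3 + (1/2)·R1: [0, -6, -27/2]
Swap R2 ↔ R3
R4 ← R4 + (1/3)·R2: [0, 0, 7/2]
R4 ← R4 − (7/33)·R3: [0, 0, 0]
Echelon form has 3 nonzero rows, so rank(A) = 3.
The column space has dimension equal to the rank: 3.

3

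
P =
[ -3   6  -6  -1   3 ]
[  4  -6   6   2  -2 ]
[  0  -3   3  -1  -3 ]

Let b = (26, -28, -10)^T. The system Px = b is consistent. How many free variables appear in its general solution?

Row reduce the augmented matrix [P | b].
R2 ← R2 + (4/3)·R1: [0, 2, -2, 2/3, 2, 20/3]
R3 ← R3 + (3/2)·R2: [0, 0, 0, 0, 0, 0]
The echelon form has 2 nonzero rows, and every pivot lies in the first 5 columns, so rank(P) = rank([P|b]) = 2.
The system is consistent.
Free variables = (unknowns) − (rank) = 5 − 2 = 3.

3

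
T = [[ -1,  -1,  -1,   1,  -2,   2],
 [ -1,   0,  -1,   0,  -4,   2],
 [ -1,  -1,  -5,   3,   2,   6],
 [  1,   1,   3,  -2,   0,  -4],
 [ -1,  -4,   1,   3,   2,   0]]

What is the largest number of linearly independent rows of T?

3

Row reduce to echelon form.
R2 ← R2 − R1: [0, 1, 0, -1, -2, 0]
R3 ← R3 − R1: [0, 0, -4, 2, 4, 4]
R4 ← R4 + R1: [0, 0, 2, -1, -2, -2]
R5 ← R5 − R1: [0, -3, 2, 2, 4, -2]
R5 ← R5 + (3)·R2: [0, 0, 2, -1, -2, -2]
R4 ← R4 + (1/2)·R3: [0, 0, 0, 0, 0, 0]
R5 ← R5 + (1/2)·R3: [0, 0, 0, 0, 0, 0]
Echelon form has 3 nonzero rows, so rank(T) = 3.
The rank gives the maximum number of linearly independent rows: 3.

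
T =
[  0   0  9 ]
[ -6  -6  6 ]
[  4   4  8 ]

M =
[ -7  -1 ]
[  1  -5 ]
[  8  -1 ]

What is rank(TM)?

2

First compute TM:
[[ 72,  -9],
 [ 84,  30],
 [ 40, -32]]
Now row reduce the product.
R2 ← R2 − (7/6)·R1: [0, 81/2]
R3 ← R3 − (5/9)·R1: [0, -27]
R3 ← R3 + (2/3)·R2: [0, 0]
2 nonzero rows, so rank(TM) = 2.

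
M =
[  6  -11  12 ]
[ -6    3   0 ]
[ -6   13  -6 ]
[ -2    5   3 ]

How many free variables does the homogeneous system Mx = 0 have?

0

Row reduce to echelon form.
R2 ← R2 + R1: [0, -8, 12]
R3 ← R3 + R1: [0, 2, 6]
R4 ← R4 + (1/3)·R1: [0, 4/3, 7]
R3 ← R3 + (1/4)·R2: [0, 0, 9]
R4 ← R4 + (1/6)·R2: [0, 0, 9]
R4 ← R4 − R3: [0, 0, 0]
3 nonzero rows, so rank(M) = 3.
M has 3 columns; by rank–nullity, nullity = 3 − 3 = 0.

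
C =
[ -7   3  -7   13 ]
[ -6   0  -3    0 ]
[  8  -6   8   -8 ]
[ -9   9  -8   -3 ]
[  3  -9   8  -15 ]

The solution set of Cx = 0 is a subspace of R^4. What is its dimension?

Row reduce to echelon form.
R2 ← R2 − (6/7)·R1: [0, -18/7, 3, -78/7]
R3 ← R3 + (8/7)·R1: [0, -18/7, 0, 48/7]
R4 ← R4 − (9/7)·R1: [0, 36/7, 1, -138/7]
R5 ← R5 + (3/7)·R1: [0, -54/7, 5, -66/7]
R3 ← R3 − R2: [0, 0, -3, 18]
R4 ← R4 + (2)·R2: [0, 0, 7, -42]
R5 ← R5 − (3)·R2: [0, 0, -4, 24]
R4 ← R4 + (7/3)·R3: [0, 0, 0, 0]
R5 ← R5 − (4/3)·R3: [0, 0, 0, 0]
3 nonzero rows, so rank(C) = 3.
C has 4 columns; by rank–nullity, nullity = 4 − 3 = 1.

1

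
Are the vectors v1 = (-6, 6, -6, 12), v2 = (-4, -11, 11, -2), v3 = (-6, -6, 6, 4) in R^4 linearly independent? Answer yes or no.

Form the matrix with these vectors as rows and row reduce.
R2 ← R2 − (2/3)·R1: [0, -15, 15, -10]
R3 ← R3 − R1: [0, -12, 12, -8]
R3 ← R3 − (4/5)·R2: [0, 0, 0, 0]
2 nonzero rows, so the 3 vectors span a space of dimension 2.
Since 2 < 3, the vectors are linearly dependent.

no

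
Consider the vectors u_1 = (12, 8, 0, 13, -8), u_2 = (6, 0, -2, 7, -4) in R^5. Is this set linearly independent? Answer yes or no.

yes

Form the matrix with these vectors as rows and row reduce.
R2 ← R2 − (1/2)·R1: [0, -4, -2, 1/2, 0]
2 nonzero rows, so the 2 vectors span a space of dimension 2.
Since 2 = 2, the vectors are linearly independent.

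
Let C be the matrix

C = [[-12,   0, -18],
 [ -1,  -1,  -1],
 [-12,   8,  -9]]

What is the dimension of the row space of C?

Row reduce to echelon form.
R2 ← R2 − (1/12)·R1: [0, -1, 1/2]
R3 ← R3 − R1: [0, 8, 9]
R3 ← R3 + (8)·R2: [0, 0, 13]
Echelon form has 3 nonzero rows, so rank(C) = 3.
The row space has dimension equal to the rank: 3.

3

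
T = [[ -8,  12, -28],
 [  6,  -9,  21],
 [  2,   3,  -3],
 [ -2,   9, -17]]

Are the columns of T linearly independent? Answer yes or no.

no

Row reduce T to echelon form.
R2 ← R2 + (3/4)·R1: [0, 0, 0]
R3 ← R3 + (1/4)·R1: [0, 6, -10]
R4 ← R4 − (1/4)·R1: [0, 6, -10]
Swap R2 ↔ R3
R4 ← R4 − R2: [0, 0, 0]
2 pivots among 3 columns.
Only 2 < 3 pivot columns, so the columns are linearly dependent.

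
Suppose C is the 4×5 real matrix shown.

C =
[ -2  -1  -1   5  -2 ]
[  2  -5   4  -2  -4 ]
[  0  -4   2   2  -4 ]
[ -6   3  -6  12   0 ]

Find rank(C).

Row reduce to echelon form.
R2 ← R2 + R1: [0, -6, 3, 3, -6]
R4 ← R4 − (3)·R1: [0, 6, -3, -3, 6]
R3 ← R3 − (2/3)·R2: [0, 0, 0, 0, 0]
R4 ← R4 + R2: [0, 0, 0, 0, 0]
Echelon form has 2 nonzero rows, so rank(C) = 2.

2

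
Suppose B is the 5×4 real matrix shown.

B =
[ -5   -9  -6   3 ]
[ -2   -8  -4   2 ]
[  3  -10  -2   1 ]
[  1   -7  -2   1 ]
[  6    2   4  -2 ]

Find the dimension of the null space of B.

2

Row reduce to echelon form.
R2 ← R2 − (2/5)·R1: [0, -22/5, -8/5, 4/5]
R3 ← R3 + (3/5)·R1: [0, -77/5, -28/5, 14/5]
R4 ← R4 + (1/5)·R1: [0, -44/5, -16/5, 8/5]
R5 ← R5 + (6/5)·R1: [0, -44/5, -16/5, 8/5]
R3 ← R3 − (7/2)·R2: [0, 0, 0, 0]
R4 ← R4 − (2)·R2: [0, 0, 0, 0]
R5 ← R5 − (2)·R2: [0, 0, 0, 0]
2 nonzero rows, so rank(B) = 2.
B has 4 columns; by rank–nullity, nullity = 4 − 2 = 2.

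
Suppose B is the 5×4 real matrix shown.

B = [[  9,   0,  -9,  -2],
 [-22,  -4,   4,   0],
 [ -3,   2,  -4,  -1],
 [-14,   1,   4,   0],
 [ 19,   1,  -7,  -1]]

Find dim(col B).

Row reduce to echelon form.
R2 ← R2 + (22/9)·R1: [0, -4, -18, -44/9]
R3 ← R3 + (1/3)·R1: [0, 2, -7, -5/3]
R4 ← R4 + (14/9)·R1: [0, 1, -10, -28/9]
R5 ← R5 − (19/9)·R1: [0, 1, 12, 29/9]
R3 ← R3 + (1/2)·R2: [0, 0, -16, -37/9]
R4 ← R4 + (1/4)·R2: [0, 0, -29/2, -13/3]
R5 ← R5 + (1/4)·R2: [0, 0, 15/2, 2]
R4 ← R4 − (29/32)·R3: [0, 0, 0, -175/288]
R5 ← R5 + (15/32)·R3: [0, 0, 0, 7/96]
R5 ← R5 + (3/25)·R4: [0, 0, 0, 0]
Echelon form has 4 nonzero rows, so rank(B) = 4.
The column space has dimension equal to the rank: 4.

4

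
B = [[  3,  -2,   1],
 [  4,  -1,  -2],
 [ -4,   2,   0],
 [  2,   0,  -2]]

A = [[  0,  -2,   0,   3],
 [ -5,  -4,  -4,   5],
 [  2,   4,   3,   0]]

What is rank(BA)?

2

First compute BA:
[[ 12,   6,  11,  -1],
 [  1, -12,  -2,   7],
 [-10,   0,  -8,  -2],
 [ -4, -12,  -6,   6]]
Now row reduce the product.
R2 ← R2 − (1/12)·R1: [0, -25/2, -35/12, 85/12]
R3 ← R3 + (5/6)·R1: [0, 5, 7/6, -17/6]
R4 ← R4 + (1/3)·R1: [0, -10, -7/3, 17/3]
R3 ← R3 + (2/5)·R2: [0, 0, 0, 0]
R4 ← R4 − (4/5)·R2: [0, 0, 0, 0]
2 nonzero rows, so rank(BA) = 2.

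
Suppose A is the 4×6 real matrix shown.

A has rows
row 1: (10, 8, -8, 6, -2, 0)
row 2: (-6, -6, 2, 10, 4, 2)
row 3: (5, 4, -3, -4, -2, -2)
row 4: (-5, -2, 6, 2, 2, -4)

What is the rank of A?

4

Row reduce to echelon form.
R2 ← R2 + (3/5)·R1: [0, -6/5, -14/5, 68/5, 14/5, 2]
R3 ← R3 − (1/2)·R1: [0, 0, 1, -7, -1, -2]
R4 ← R4 + (1/2)·R1: [0, 2, 2, 5, 1, -4]
R4 ← R4 + (5/3)·R2: [0, 0, -8/3, 83/3, 17/3, -2/3]
R4 ← R4 + (8/3)·R3: [0, 0, 0, 9, 3, -6]
Echelon form has 4 nonzero rows, so rank(A) = 4.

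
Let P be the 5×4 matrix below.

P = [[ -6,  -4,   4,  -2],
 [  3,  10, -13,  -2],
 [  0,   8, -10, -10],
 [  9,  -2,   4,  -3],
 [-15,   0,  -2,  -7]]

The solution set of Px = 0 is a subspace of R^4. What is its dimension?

Row reduce to echelon form.
R2 ← R2 + (1/2)·R1: [0, 8, -11, -3]
R4 ← R4 + (3/2)·R1: [0, -8, 10, -6]
R5 ← R5 − (5/2)·R1: [0, 10, -12, -2]
R3 ← R3 − R2: [0, 0, 1, -7]
R4 ← R4 + R2: [0, 0, -1, -9]
R5 ← R5 − (5/4)·R2: [0, 0, 7/4, 7/4]
R4 ← R4 + R3: [0, 0, 0, -16]
R5 ← R5 − (7/4)·R3: [0, 0, 0, 14]
R5 ← R5 + (7/8)·R4: [0, 0, 0, 0]
4 nonzero rows, so rank(P) = 4.
P has 4 columns; by rank–nullity, nullity = 4 − 4 = 0.

0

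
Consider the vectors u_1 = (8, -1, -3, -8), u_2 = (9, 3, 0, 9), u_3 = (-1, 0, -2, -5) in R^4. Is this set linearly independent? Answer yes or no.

yes

Form the matrix with these vectors as rows and row reduce.
R2 ← R2 − (9/8)·R1: [0, 33/8, 27/8, 18]
R3 ← R3 + (1/8)·R1: [0, -1/8, -19/8, -6]
R3 ← R3 + (1/33)·R2: [0, 0, -25/11, -60/11]
3 nonzero rows, so the 3 vectors span a space of dimension 3.
Since 3 = 3, the vectors are linearly independent.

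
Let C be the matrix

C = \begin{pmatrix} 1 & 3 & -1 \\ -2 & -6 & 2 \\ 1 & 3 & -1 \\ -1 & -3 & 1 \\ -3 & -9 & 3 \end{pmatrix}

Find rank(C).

1

Row reduce to echelon form.
R2 ← R2 + (2)·R1: [0, 0, 0]
R3 ← R3 − R1: [0, 0, 0]
R4 ← R4 + R1: [0, 0, 0]
R5 ← R5 + (3)·R1: [0, 0, 0]
Echelon form has 1 nonzero row, so rank(C) = 1.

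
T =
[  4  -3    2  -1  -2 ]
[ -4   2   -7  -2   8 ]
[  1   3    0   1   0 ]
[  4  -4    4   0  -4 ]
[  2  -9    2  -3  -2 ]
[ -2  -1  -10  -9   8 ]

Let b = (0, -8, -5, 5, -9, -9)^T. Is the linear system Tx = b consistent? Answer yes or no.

no

Row reduce the augmented matrix [T | b].
R2 ← R2 + R1: [0, -1, -5, -3, 6, -8]
R3 ← R3 − (1/4)·R1: [0, 15/4, -1/2, 5/4, 1/2, -5]
R4 ← R4 − R1: [0, -1, 2, 1, -2, 5]
R5 ← R5 − (1/2)·R1: [0, -15/2, 1, -5/2, -1, -9]
R6 ← R6 + (1/2)·R1: [0, -5/2, -9, -19/2, 7, -9]
R3 ← R3 + (15/4)·R2: [0, 0, -77/4, -10, 23, -35]
R4 ← R4 − R2: [0, 0, 7, 4, -8, 13]
R5 ← R5 − (15/2)·R2: [0, 0, 77/2, 20, -46, 51]
R6 ← R6 − (5/2)·R2: [0, 0, 7/2, -2, -8, 11]
R4 ← R4 + (4/11)·R3: [0, 0, 0, 4/11, 4/11, 3/11]
R5 ← R5 + (2)·R3: [0, 0, 0, 0, 0, -19]
R6 ← R6 + (2/11)·R3: [0, 0, 0, -42/11, -42/11, 51/11]
R6 ← R6 + (21/2)·R4: [0, 0, 0, 0, 0, 15/2]
R6 ← R6 + (15/38)·R5: [0, 0, 0, 0, 0, 0]
The echelon form has 5 nonzero rows; the last pivot sits in the augmented column, so rank(T) = 4 but rank([T|b]) = 5.
Since the ranks differ, the system is inconsistent.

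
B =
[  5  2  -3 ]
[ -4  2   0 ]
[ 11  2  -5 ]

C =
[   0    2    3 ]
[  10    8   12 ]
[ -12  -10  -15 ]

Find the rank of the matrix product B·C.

First compute BC:
[[ 56,  56,  84],
 [ 20,   8,  12],
 [ 80,  88, 132]]
Now row reduce the product.
R2 ← R2 − (5/14)·R1: [0, -12, -18]
R3 ← R3 − (10/7)·R1: [0, 8, 12]
R3 ← R3 + (2/3)·R2: [0, 0, 0]
2 nonzero rows, so rank(BC) = 2.

2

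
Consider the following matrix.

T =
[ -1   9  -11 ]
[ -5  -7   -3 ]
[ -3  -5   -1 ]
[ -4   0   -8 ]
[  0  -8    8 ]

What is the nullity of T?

Row reduce to echelon form.
R2 ← R2 − (5)·R1: [0, -52, 52]
R3 ← R3 − (3)·R1: [0, -32, 32]
R4 ← R4 − (4)·R1: [0, -36, 36]
R3 ← R3 − (8/13)·R2: [0, 0, 0]
R4 ← R4 − (9/13)·R2: [0, 0, 0]
R5 ← R5 − (2/13)·R2: [0, 0, 0]
2 nonzero rows, so rank(T) = 2.
T has 3 columns; by rank–nullity, nullity = 3 − 2 = 1.

1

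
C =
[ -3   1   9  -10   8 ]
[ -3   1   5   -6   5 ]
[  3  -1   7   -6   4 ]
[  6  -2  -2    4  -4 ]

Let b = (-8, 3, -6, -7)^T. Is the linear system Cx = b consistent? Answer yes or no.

Row reduce the augmented matrix [C | b].
R2 ← R2 − R1: [0, 0, -4, 4, -3, 11]
R3 ← R3 + R1: [0, 0, 16, -16, 12, -14]
R4 ← R4 + (2)·R1: [0, 0, 16, -16, 12, -23]
R3 ← R3 + (4)·R2: [0, 0, 0, 0, 0, 30]
R4 ← R4 + (4)·R2: [0, 0, 0, 0, 0, 21]
R4 ← R4 − (7/10)·R3: [0, 0, 0, 0, 0, 0]
The echelon form has 3 nonzero rows; the last pivot sits in the augmented column, so rank(C) = 2 but rank([C|b]) = 3.
Since the ranks differ, the system is inconsistent.

no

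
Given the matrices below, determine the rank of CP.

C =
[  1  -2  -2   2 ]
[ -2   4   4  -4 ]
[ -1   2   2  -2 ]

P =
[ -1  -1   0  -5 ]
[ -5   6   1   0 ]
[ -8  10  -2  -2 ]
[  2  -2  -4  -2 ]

1

First compute CP:
[[ 29, -37,  -6,  -5],
 [-58,  74,  12,  10],
 [-29,  37,   6,   5]]
Now row reduce the product.
R2 ← R2 + (2)·R1: [0, 0, 0, 0]
R3 ← R3 + R1: [0, 0, 0, 0]
1 nonzero row, so rank(CP) = 1.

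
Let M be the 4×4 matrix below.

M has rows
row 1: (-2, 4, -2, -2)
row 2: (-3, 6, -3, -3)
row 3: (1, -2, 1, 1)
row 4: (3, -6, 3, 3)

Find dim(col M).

1

Row reduce to echelon form.
R2 ← R2 − (3/2)·R1: [0, 0, 0, 0]
R3 ← R3 + (1/2)·R1: [0, 0, 0, 0]
R4 ← R4 + (3/2)·R1: [0, 0, 0, 0]
Echelon form has 1 nonzero row, so rank(M) = 1.
The column space has dimension equal to the rank: 1.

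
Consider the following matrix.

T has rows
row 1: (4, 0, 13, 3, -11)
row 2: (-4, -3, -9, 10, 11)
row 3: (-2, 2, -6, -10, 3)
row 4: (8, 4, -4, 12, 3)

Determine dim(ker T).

Row reduce to echelon form.
R2 ← R2 + R1: [0, -3, 4, 13, 0]
R3 ← R3 + (1/2)·R1: [0, 2, 1/2, -17/2, -5/2]
R4 ← R4 − (2)·R1: [0, 4, -30, 6, 25]
R3 ← R3 + (2/3)·R2: [0, 0, 19/6, 1/6, -5/2]
R4 ← R4 + (4/3)·R2: [0, 0, -74/3, 70/3, 25]
R4 ← R4 + (148/19)·R3: [0, 0, 0, 468/19, 105/19]
4 nonzero rows, so rank(T) = 4.
T has 5 columns; by rank–nullity, nullity = 5 − 4 = 1.

1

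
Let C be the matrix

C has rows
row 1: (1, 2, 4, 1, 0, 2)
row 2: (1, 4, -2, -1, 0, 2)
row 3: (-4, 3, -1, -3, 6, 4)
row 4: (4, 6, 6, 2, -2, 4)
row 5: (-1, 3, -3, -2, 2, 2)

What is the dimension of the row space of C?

Row reduce to echelon form.
R2 ← R2 − R1: [0, 2, -6, -2, 0, 0]
R3 ← R3 + (4)·R1: [0, 11, 15, 1, 6, 12]
R4 ← R4 − (4)·R1: [0, -2, -10, -2, -2, -4]
R5 ← R5 + R1: [0, 5, 1, -1, 2, 4]
R3 ← R3 − (11/2)·R2: [0, 0, 48, 12, 6, 12]
R4 ← R4 + R2: [0, 0, -16, -4, -2, -4]
R5 ← R5 − (5/2)·R2: [0, 0, 16, 4, 2, 4]
R4 ← R4 + (1/3)·R3: [0, 0, 0, 0, 0, 0]
R5 ← R5 − (1/3)·R3: [0, 0, 0, 0, 0, 0]
Echelon form has 3 nonzero rows, so rank(C) = 3.
The row space has dimension equal to the rank: 3.

3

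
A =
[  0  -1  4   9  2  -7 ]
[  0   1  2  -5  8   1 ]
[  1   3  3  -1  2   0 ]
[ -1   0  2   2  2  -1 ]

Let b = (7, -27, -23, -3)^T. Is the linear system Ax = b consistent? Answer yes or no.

Row reduce the augmented matrix [A | b].
Swap R1 ↔ R3
R4 ← R4 + R1: [0, 3, 5, 1, 4, -1, -26]
R3 ← R3 + R2: [0, 0, 6, 4, 10, -6, -20]
R4 ← R4 − (3)·R2: [0, 0, -1, 16, -20, -4, 55]
R4 ← R4 + (1/6)·R3: [0, 0, 0, 50/3, -55/3, -5, 155/3]
The echelon form has 4 nonzero rows, and every pivot lies in the first 6 columns, so rank(A) = rank([A|b]) = 4.
The system is consistent.

yes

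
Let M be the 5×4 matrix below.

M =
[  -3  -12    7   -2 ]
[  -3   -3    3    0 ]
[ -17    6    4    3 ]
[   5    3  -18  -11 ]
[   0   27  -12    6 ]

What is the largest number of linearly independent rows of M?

Row reduce to echelon form.
R2 ← R2 − R1: [0, 9, -4, 2]
R3 ← R3 − (17/3)·R1: [0, 74, -107/3, 43/3]
R4 ← R4 + (5/3)·R1: [0, -17, -19/3, -43/3]
R3 ← R3 − (74/9)·R2: [0, 0, -25/9, -19/9]
R4 ← R4 + (17/9)·R2: [0, 0, -125/9, -95/9]
R5 ← R5 − (3)·R2: [0, 0, 0, 0]
R4 ← R4 − (5)·R3: [0, 0, 0, 0]
Echelon form has 3 nonzero rows, so rank(M) = 3.
The rank gives the maximum number of linearly independent rows: 3.

3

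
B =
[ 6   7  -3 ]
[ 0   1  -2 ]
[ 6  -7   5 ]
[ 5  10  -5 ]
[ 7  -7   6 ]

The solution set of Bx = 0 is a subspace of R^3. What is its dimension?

0

Row reduce to echelon form.
R3 ← R3 − R1: [0, -14, 8]
R4 ← R4 − (5/6)·R1: [0, 25/6, -5/2]
R5 ← R5 − (7/6)·R1: [0, -91/6, 19/2]
R3 ← R3 + (14)·R2: [0, 0, -20]
R4 ← R4 − (25/6)·R2: [0, 0, 35/6]
R5 ← R5 + (91/6)·R2: [0, 0, -125/6]
R4 ← R4 + (7/24)·R3: [0, 0, 0]
R5 ← R5 − (25/24)·R3: [0, 0, 0]
3 nonzero rows, so rank(B) = 3.
B has 3 columns; by rank–nullity, nullity = 3 − 3 = 0.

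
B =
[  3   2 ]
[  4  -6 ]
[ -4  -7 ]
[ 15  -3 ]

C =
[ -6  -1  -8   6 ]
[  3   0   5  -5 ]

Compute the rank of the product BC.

2

First compute BC:
[[-12,  -3, -14,   8],
 [-42,  -4, -62,  54],
 [  3,   4,  -3,  11],
 [-99, -15, -135, 105]]
Now row reduce the product.
R2 ← R2 − (7/2)·R1: [0, 13/2, -13, 26]
R3 ← R3 + (1/4)·R1: [0, 13/4, -13/2, 13]
R4 ← R4 − (33/4)·R1: [0, 39/4, -39/2, 39]
R3 ← R3 − (1/2)·R2: [0, 0, 0, 0]
R4 ← R4 − (3/2)·R2: [0, 0, 0, 0]
2 nonzero rows, so rank(BC) = 2.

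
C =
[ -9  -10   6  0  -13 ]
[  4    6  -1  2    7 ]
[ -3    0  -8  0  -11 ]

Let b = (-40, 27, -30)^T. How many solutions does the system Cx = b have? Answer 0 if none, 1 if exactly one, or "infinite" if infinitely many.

Row reduce the augmented matrix [C | b].
R2 ← R2 + (4/9)·R1: [0, 14/9, 5/3, 2, 11/9, 83/9]
R3 ← R3 − (1/3)·R1: [0, 10/3, -10, 0, -20/3, -50/3]
R3 ← R3 − (15/7)·R2: [0, 0, -95/7, -30/7, -65/7, -255/7]
The echelon form has 3 nonzero rows, and every pivot lies in the first 5 columns, so rank(C) = rank([C|b]) = 3.
The system is consistent.
rank = 3 < 5 unknowns, so there are infinitely many solutions.

infinite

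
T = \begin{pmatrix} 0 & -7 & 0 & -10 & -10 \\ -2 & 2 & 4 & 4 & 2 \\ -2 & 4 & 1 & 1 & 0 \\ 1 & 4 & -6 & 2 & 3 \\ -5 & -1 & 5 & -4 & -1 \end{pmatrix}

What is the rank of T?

5

Row reduce to echelon form.
Swap R1 ↔ R2
R3 ← R3 − R1: [0, 2, -3, -3, -2]
R4 ← R4 + (1/2)·R1: [0, 5, -4, 4, 4]
R5 ← R5 − (5/2)·R1: [0, -6, -5, -14, -6]
R3 ← R3 + (2/7)·R2: [0, 0, -3, -41/7, -34/7]
R4 ← R4 + (5/7)·R2: [0, 0, -4, -22/7, -22/7]
R5 ← R5 − (6/7)·R2: [0, 0, -5, -38/7, 18/7]
R4 ← R4 − (4/3)·R3: [0, 0, 0, 14/3, 10/3]
R5 ← R5 − (5/3)·R3: [0, 0, 0, 13/3, 32/3]
R5 ← R5 − (13/14)·R4: [0, 0, 0, 0, 53/7]
Echelon form has 5 nonzero rows, so rank(T) = 5.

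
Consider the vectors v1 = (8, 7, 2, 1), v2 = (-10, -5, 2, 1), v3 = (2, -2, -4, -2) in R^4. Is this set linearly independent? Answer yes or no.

Form the matrix with these vectors as rows and row reduce.
R2 ← R2 + (5/4)·R1: [0, 15/4, 9/2, 9/4]
R3 ← R3 − (1/4)·R1: [0, -15/4, -9/2, -9/4]
R3 ← R3 + R2: [0, 0, 0, 0]
2 nonzero rows, so the 3 vectors span a space of dimension 2.
Since 2 < 3, the vectors are linearly dependent.

no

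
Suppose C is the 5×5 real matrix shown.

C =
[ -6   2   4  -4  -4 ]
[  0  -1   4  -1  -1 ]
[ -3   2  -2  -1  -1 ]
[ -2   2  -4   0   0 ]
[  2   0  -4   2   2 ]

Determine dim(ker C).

3

Row reduce to echelon form.
R3 ← R3 − (1/2)·R1: [0, 1, -4, 1, 1]
R4 ← R4 − (1/3)·R1: [0, 4/3, -16/3, 4/3, 4/3]
R5 ← R5 + (1/3)·R1: [0, 2/3, -8/3, 2/3, 2/3]
R3 ← R3 + R2: [0, 0, 0, 0, 0]
R4 ← R4 + (4/3)·R2: [0, 0, 0, 0, 0]
R5 ← R5 + (2/3)·R2: [0, 0, 0, 0, 0]
2 nonzero rows, so rank(C) = 2.
C has 5 columns; by rank–nullity, nullity = 5 − 2 = 3.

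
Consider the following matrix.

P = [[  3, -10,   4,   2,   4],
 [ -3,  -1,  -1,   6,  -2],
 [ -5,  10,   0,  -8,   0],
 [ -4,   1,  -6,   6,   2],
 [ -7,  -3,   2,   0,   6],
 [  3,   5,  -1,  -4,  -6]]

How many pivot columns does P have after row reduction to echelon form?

Row reduce to echelon form.
R2 ← R2 + R1: [0, -11, 3, 8, 2]
R3 ← R3 + (5/3)·R1: [0, -20/3, 20/3, -14/3, 20/3]
R4 ← R4 + (4/3)·R1: [0, -37/3, -2/3, 26/3, 22/3]
R5 ← R5 + (7/3)·R1: [0, -79/3, 34/3, 14/3, 46/3]
R6 ← R6 − R1: [0, 15, -5, -6, -10]
R3 ← R3 − (20/33)·R2: [0, 0, 160/33, -314/33, 60/11]
R4 ← R4 − (37/33)·R2: [0, 0, -133/33, -10/33, 56/11]
R5 ← R5 − (79/33)·R2: [0, 0, 137/33, -478/33, 116/11]
R6 ← R6 + (15/11)·R2: [0, 0, -10/11, 54/11, -80/11]
R4 ← R4 + (133/160)·R3: [0, 0, 0, -657/80, 77/8]
R5 ← R5 − (137/160)·R3: [0, 0, 0, -507/80, 47/8]
R6 ← R6 + (3/16)·R3: [0, 0, 0, 25/8, -25/4]
R5 ← R5 − (169/219)·R4: [0, 0, 0, 0, -340/219]
R6 ← R6 + (250/657)·R4: [0, 0, 0, 0, -1700/657]
R6 ← R6 − (5/3)·R5: [0, 0, 0, 0, 0]
Echelon form has 5 nonzero rows, so rank(P) = 5.
Each nonzero row contributes one pivot column: 5 pivot columns.

5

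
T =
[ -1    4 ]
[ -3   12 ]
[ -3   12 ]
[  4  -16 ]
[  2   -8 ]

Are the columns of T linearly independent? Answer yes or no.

no

Row reduce T to echelon form.
R2 ← R2 − (3)·R1: [0, 0]
R3 ← R3 − (3)·R1: [0, 0]
R4 ← R4 + (4)·R1: [0, 0]
R5 ← R5 + (2)·R1: [0, 0]
1 pivot among 2 columns.
Only 1 < 2 pivot columns, so the columns are linearly dependent.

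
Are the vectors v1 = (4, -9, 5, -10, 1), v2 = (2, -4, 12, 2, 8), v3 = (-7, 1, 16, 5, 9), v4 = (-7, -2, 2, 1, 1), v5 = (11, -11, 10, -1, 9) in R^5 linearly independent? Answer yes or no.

Form the matrix with these vectors as rows and row reduce.
R2 ← R2 − (1/2)·R1: [0, 1/2, 19/2, 7, 15/2]
R3 ← R3 + (7/4)·R1: [0, -59/4, 99/4, -25/2, 43/4]
R4 ← R4 + (7/4)·R1: [0, -71/4, 43/4, -33/2, 11/4]
R5 ← R5 − (11/4)·R1: [0, 55/4, -15/4, 53/2, 25/4]
R3 ← R3 + (59/2)·R2: [0, 0, 305, 194, 232]
R4 ← R4 + (71/2)·R2: [0, 0, 348, 232, 269]
R5 ← R5 − (55/2)·R2: [0, 0, -265, -166, -200]
R4 ← R4 − (348/305)·R3: [0, 0, 0, 3248/305, 1309/305]
R5 ← R5 + (53/61)·R3: [0, 0, 0, 156/61, 96/61]
R5 ← R5 − (195/812)·R4: [0, 0, 0, 0, 63/116]
5 nonzero rows, so the 5 vectors span a space of dimension 5.
Since 5 = 5, the vectors are linearly independent.

yes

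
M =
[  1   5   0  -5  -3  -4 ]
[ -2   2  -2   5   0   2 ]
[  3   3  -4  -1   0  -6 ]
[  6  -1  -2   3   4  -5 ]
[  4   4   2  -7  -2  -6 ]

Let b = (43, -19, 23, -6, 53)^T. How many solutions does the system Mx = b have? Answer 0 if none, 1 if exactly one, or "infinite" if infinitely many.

infinite

Row reduce the augmented matrix [M | b].
R2 ← R2 + (2)·R1: [0, 12, -2, -5, -6, -6, 67]
R3 ← R3 − (3)·R1: [0, -12, -4, 14, 9, 6, -106]
R4 ← R4 − (6)·R1: [0, -31, -2, 33, 22, 19, -264]
R5 ← R5 − (4)·R1: [0, -16, 2, 13, 10, 10, -119]
R3 ← R3 + R2: [0, 0, -6, 9, 3, 0, -39]
R4 ← R4 + (31/12)·R2: [0, 0, -43/6, 241/12, 13/2, 7/2, -1091/12]
R5 ← R5 + (4/3)·R2: [0, 0, -2/3, 19/3, 2, 2, -89/3]
R4 ← R4 − (43/36)·R3: [0, 0, 0, 28/3, 35/12, 7/2, -133/3]
R5 ← R5 − (1/9)·R3: [0, 0, 0, 16/3, 5/3, 2, -76/3]
R5 ← R5 − (4/7)·R4: [0, 0, 0, 0, 0, 0, 0]
The echelon form has 4 nonzero rows, and every pivot lies in the first 6 columns, so rank(M) = rank([M|b]) = 4.
The system is consistent.
rank = 4 < 6 unknowns, so there are infinitely many solutions.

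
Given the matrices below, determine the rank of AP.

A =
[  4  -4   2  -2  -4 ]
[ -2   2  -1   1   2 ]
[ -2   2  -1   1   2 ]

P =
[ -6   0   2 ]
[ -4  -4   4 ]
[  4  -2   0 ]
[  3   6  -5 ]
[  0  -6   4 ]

1

First compute AP:
[[ -6,  24, -14],
 [  3, -12,   7],
 [  3, -12,   7]]
Now row reduce the product.
R2 ← R2 + (1/2)·R1: [0, 0, 0]
R3 ← R3 + (1/2)·R1: [0, 0, 0]
1 nonzero row, so rank(AP) = 1.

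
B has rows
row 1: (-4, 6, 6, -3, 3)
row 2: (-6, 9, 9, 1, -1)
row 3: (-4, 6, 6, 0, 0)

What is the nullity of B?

3

Row reduce to echelon form.
R2 ← R2 − (3/2)·R1: [0, 0, 0, 11/2, -11/2]
R3 ← R3 − R1: [0, 0, 0, 3, -3]
R3 ← R3 − (6/11)·R2: [0, 0, 0, 0, 0]
2 nonzero rows, so rank(B) = 2.
B has 5 columns; by rank–nullity, nullity = 5 − 2 = 3.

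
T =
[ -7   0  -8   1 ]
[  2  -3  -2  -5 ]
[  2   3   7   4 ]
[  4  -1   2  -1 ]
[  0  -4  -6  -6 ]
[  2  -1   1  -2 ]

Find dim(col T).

3

Row reduce to echelon form.
R2 ← R2 + (2/7)·R1: [0, -3, -30/7, -33/7]
R3 ← R3 + (2/7)·R1: [0, 3, 33/7, 30/7]
R4 ← R4 + (4/7)·R1: [0, -1, -18/7, -3/7]
R6 ← R6 + (2/7)·R1: [0, -1, -9/7, -12/7]
R3 ← R3 + R2: [0, 0, 3/7, -3/7]
R4 ← R4 − (1/3)·R2: [0, 0, -8/7, 8/7]
R5 ← R5 − (4/3)·R2: [0, 0, -2/7, 2/7]
R6 ← R6 − (1/3)·R2: [0, 0, 1/7, -1/7]
R4 ← R4 + (8/3)·R3: [0, 0, 0, 0]
R5 ← R5 + (2/3)·R3: [0, 0, 0, 0]
R6 ← R6 − (1/3)·R3: [0, 0, 0, 0]
Echelon form has 3 nonzero rows, so rank(T) = 3.
The column space has dimension equal to the rank: 3.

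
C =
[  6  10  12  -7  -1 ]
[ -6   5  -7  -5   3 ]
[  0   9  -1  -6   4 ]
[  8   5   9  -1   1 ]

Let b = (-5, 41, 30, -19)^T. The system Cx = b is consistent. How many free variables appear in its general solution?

Row reduce the augmented matrix [C | b].
R2 ← R2 + R1: [0, 15, 5, -12, 2, 36]
R4 ← R4 − (4/3)·R1: [0, -25/3, -7, 25/3, 7/3, -37/3]
R3 ← R3 − (3/5)·R2: [0, 0, -4, 6/5, 14/5, 42/5]
R4 ← R4 + (5/9)·R2: [0, 0, -38/9, 5/3, 31/9, 23/3]
R4 ← R4 − (19/18)·R3: [0, 0, 0, 2/5, 22/45, -6/5]
The echelon form has 4 nonzero rows, and every pivot lies in the first 5 columns, so rank(C) = rank([C|b]) = 4.
The system is consistent.
Free variables = (unknowns) − (rank) = 5 − 4 = 1.

1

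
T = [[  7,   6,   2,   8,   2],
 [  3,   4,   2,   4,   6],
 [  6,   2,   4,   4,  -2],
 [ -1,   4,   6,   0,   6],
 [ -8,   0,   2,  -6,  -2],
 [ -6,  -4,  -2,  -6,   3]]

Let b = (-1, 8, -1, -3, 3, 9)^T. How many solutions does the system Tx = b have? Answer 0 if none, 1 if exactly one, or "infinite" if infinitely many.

Row reduce the augmented matrix [T | b].
R2 ← R2 − (3/7)·R1: [0, 10/7, 8/7, 4/7, 36/7, 59/7]
R3 ← R3 − (6/7)·R1: [0, -22/7, 16/7, -20/7, -26/7, -1/7]
R4 ← R4 + (1/7)·R1: [0, 34/7, 44/7, 8/7, 44/7, -22/7]
R5 ← R5 + (8/7)·R1: [0, 48/7, 30/7, 22/7, 2/7, 13/7]
R6 ← R6 + (6/7)·R1: [0, 8/7, -2/7, 6/7, 33/7, 57/7]
R3 ← R3 + (11/5)·R2: [0, 0, 24/5, -8/5, 38/5, 92/5]
R4 ← R4 − (17/5)·R2: [0, 0, 12/5, -4/5, -56/5, -159/5]
R5 ← R5 − (24/5)·R2: [0, 0, -6/5, 2/5, -122/5, -193/5]
R6 ← R6 − (4/5)·R2: [0, 0, -6/5, 2/5, 3/5, 7/5]
R4 ← R4 − (1/2)·R3: [0, 0, 0, 0, -15, -41]
R5 ← R5 + (1/4)·R3: [0, 0, 0, 0, -45/2, -34]
R6 ← R6 + (1/4)·R3: [0, 0, 0, 0, 5/2, 6]
R5 ← R5 − (3/2)·R4: [0, 0, 0, 0, 0, 55/2]
R6 ← R6 + (1/6)·R4: [0, 0, 0, 0, 0, -5/6]
R6 ← R6 + (1/33)·R5: [0, 0, 0, 0, 0, 0]
The echelon form has 5 nonzero rows; the last pivot sits in the augmented column, so rank(T) = 4 but rank([T|b]) = 5.
Since the ranks differ, the system is inconsistent.
It has no solutions.

0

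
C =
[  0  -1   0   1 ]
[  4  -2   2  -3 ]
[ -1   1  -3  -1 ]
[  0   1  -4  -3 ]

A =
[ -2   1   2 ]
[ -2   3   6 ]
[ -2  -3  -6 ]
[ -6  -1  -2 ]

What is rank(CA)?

First compute CA:
[[ -4,  -4,  -8],
 [ 10,  -5, -10],
 [ 12,  12,  24],
 [ 24,  18,  36]]
Now row reduce the product.
R2 ← R2 + (5/2)·R1: [0, -15, -30]
R3 ← R3 + (3)·R1: [0, 0, 0]
R4 ← R4 + (6)·R1: [0, -6, -12]
R4 ← R4 − (2/5)·R2: [0, 0, 0]
2 nonzero rows, so rank(CA) = 2.

2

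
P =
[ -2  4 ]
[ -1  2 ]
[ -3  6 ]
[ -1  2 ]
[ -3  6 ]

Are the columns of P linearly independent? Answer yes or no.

Row reduce P to echelon form.
R2 ← R2 − (1/2)·R1: [0, 0]
R3 ← R3 − (3/2)·R1: [0, 0]
R4 ← R4 − (1/2)·R1: [0, 0]
R5 ← R5 − (3/2)·R1: [0, 0]
1 pivot among 2 columns.
Only 1 < 2 pivot columns, so the columns are linearly dependent.

no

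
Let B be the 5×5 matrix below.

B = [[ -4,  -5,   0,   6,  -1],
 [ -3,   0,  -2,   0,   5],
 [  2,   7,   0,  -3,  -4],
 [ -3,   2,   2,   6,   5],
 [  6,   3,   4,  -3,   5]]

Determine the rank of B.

Row reduce to echelon form.
R2 ← R2 − (3/4)·R1: [0, 15/4, -2, -9/2, 23/4]
R3 ← R3 + (1/2)·R1: [0, 9/2, 0, 0, -9/2]
R4 ← R4 − (3/4)·R1: [0, 23/4, 2, 3/2, 23/4]
R5 ← R5 + (3/2)·R1: [0, -9/2, 4, 6, 7/2]
R3 ← R3 − (6/5)·R2: [0, 0, 12/5, 27/5, -57/5]
R4 ← R4 − (23/15)·R2: [0, 0, 76/15, 42/5, -46/15]
R5 ← R5 + (6/5)·R2: [0, 0, 8/5, 3/5, 52/5]
R4 ← R4 − (19/9)·R3: [0, 0, 0, -3, 21]
R5 ← R5 − (2/3)·R3: [0, 0, 0, -3, 18]
R5 ← R5 − R4: [0, 0, 0, 0, -3]
Echelon form has 5 nonzero rows, so rank(B) = 5.

5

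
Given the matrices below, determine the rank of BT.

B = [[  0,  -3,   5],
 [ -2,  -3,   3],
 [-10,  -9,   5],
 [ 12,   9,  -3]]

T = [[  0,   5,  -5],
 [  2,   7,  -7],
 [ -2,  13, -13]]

First compute BT:
[[-16,  44, -44],
 [-12,   8,  -8],
 [-28, -48,  48],
 [ 24,  84, -84]]
Now row reduce the product.
R2 ← R2 − (3/4)·R1: [0, -25, 25]
R3 ← R3 − (7/4)·R1: [0, -125, 125]
R4 ← R4 + (3/2)·R1: [0, 150, -150]
R3 ← R3 − (5)·R2: [0, 0, 0]
R4 ← R4 + (6)·R2: [0, 0, 0]
2 nonzero rows, so rank(BT) = 2.

2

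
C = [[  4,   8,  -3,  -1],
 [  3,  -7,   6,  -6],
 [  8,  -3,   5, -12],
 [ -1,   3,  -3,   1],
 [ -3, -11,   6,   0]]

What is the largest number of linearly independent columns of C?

3

Row reduce to echelon form.
R2 ← R2 − (3/4)·R1: [0, -13, 33/4, -21/4]
R3 ← R3 − (2)·R1: [0, -19, 11, -10]
R4 ← R4 + (1/4)·R1: [0, 5, -15/4, 3/4]
R5 ← R5 + (3/4)·R1: [0, -5, 15/4, -3/4]
R3 ← R3 − (19/13)·R2: [0, 0, -55/52, -121/52]
R4 ← R4 + (5/13)·R2: [0, 0, -15/26, -33/26]
R5 ← R5 − (5/13)·R2: [0, 0, 15/26, 33/26]
R4 ← R4 − (6/11)·R3: [0, 0, 0, 0]
R5 ← R5 + (6/11)·R3: [0, 0, 0, 0]
Echelon form has 3 nonzero rows, so rank(C) = 3.
The rank gives the maximum number of linearly independent columns: 3.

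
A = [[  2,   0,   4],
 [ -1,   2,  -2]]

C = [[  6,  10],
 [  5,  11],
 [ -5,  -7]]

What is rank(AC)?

First compute AC:
[[ -8,  -8],
 [ 14,  26]]
Now row reduce the product.
R2 ← R2 + (7/4)·R1: [0, 12]
2 nonzero rows, so rank(AC) = 2.

2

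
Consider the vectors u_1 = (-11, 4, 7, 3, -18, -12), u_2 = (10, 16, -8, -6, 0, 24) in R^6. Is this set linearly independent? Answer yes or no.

Form the matrix with these vectors as rows and row reduce.
R2 ← R2 + (10/11)·R1: [0, 216/11, -18/11, -36/11, -180/11, 144/11]
2 nonzero rows, so the 2 vectors span a space of dimension 2.
Since 2 = 2, the vectors are linearly independent.

yes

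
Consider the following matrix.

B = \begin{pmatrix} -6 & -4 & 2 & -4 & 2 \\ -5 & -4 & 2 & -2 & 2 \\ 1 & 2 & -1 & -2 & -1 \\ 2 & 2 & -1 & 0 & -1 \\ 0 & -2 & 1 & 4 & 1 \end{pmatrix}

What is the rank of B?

2

Row reduce to echelon form.
R2 ← R2 − (5/6)·R1: [0, -2/3, 1/3, 4/3, 1/3]
R3 ← R3 + (1/6)·R1: [0, 4/3, -2/3, -8/3, -2/3]
R4 ← R4 + (1/3)·R1: [0, 2/3, -1/3, -4/3, -1/3]
R3 ← R3 + (2)·R2: [0, 0, 0, 0, 0]
R4 ← R4 + R2: [0, 0, 0, 0, 0]
R5 ← R5 − (3)·R2: [0, 0, 0, 0, 0]
Echelon form has 2 nonzero rows, so rank(B) = 2.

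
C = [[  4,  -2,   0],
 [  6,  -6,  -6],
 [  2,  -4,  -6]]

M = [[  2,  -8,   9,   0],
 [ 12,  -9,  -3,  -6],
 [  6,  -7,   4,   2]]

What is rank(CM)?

First compute CM:
[[-16, -14,  42,  12],
 [-96,  48,  48,  24],
 [-80,  62,   6,  12]]
Now row reduce the product.
R2 ← R2 − (6)·R1: [0, 132, -204, -48]
R3 ← R3 − (5)·R1: [0, 132, -204, -48]
R3 ← R3 − R2: [0, 0, 0, 0]
2 nonzero rows, so rank(CM) = 2.

2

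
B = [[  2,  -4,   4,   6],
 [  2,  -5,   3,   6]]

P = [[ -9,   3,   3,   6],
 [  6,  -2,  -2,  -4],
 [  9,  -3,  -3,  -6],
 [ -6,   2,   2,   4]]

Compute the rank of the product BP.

First compute BP:
[[-42,  14,  14,  28],
 [-57,  19,  19,  38]]
Now row reduce the product.
R2 ← R2 − (19/14)·R1: [0, 0, 0, 0]
1 nonzero row, so rank(BP) = 1.

1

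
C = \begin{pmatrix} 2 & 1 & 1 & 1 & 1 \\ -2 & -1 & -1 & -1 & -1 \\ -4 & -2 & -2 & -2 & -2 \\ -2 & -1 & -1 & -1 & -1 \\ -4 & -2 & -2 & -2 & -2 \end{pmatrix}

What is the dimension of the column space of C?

1

Row reduce to echelon form.
R2 ← R2 + R1: [0, 0, 0, 0, 0]
R3 ← R3 + (2)·R1: [0, 0, 0, 0, 0]
R4 ← R4 + R1: [0, 0, 0, 0, 0]
R5 ← R5 + (2)·R1: [0, 0, 0, 0, 0]
Echelon form has 1 nonzero row, so rank(C) = 1.
The column space has dimension equal to the rank: 1.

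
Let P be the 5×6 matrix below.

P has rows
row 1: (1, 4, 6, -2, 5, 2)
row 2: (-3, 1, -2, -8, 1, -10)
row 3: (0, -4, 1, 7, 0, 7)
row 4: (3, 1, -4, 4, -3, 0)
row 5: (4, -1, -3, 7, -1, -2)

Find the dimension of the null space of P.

Row reduce to echelon form.
R2 ← R2 + (3)·R1: [0, 13, 16, -14, 16, -4]
R4 ← R4 − (3)·R1: [0, -11, -22, 10, -18, -6]
R5 ← R5 − (4)·R1: [0, -17, -27, 15, -21, -10]
R3 ← R3 + (4/13)·R2: [0, 0, 77/13, 35/13, 64/13, 75/13]
R4 ← R4 + (11/13)·R2: [0, 0, -110/13, -24/13, -58/13, -122/13]
R5 ← R5 + (17/13)·R2: [0, 0, -79/13, -43/13, -1/13, -198/13]
R4 ← R4 + (10/7)·R3: [0, 0, 0, 2, 18/7, -8/7]
R5 ← R5 + (79/77)·R3: [0, 0, 0, -6/11, 383/77, -717/77]
R5 ← R5 + (3/11)·R4: [0, 0, 0, 0, 437/77, -741/77]
5 nonzero rows, so rank(P) = 5.
P has 6 columns; by rank–nullity, nullity = 6 − 5 = 1.

1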